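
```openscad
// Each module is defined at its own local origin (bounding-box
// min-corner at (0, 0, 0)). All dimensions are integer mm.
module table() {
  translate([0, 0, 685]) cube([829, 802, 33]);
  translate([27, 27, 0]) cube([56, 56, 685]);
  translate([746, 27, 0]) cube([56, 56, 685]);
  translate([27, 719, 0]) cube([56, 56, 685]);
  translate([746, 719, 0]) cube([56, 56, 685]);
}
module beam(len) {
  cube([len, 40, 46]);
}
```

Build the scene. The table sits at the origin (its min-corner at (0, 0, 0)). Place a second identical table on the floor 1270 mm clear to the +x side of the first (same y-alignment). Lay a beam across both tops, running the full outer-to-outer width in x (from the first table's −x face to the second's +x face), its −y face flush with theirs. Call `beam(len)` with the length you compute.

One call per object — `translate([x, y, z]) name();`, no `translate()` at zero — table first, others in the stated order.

table();
translate([2099, 0, 0]) table();
translate([0, 0, 718]) beam(2928);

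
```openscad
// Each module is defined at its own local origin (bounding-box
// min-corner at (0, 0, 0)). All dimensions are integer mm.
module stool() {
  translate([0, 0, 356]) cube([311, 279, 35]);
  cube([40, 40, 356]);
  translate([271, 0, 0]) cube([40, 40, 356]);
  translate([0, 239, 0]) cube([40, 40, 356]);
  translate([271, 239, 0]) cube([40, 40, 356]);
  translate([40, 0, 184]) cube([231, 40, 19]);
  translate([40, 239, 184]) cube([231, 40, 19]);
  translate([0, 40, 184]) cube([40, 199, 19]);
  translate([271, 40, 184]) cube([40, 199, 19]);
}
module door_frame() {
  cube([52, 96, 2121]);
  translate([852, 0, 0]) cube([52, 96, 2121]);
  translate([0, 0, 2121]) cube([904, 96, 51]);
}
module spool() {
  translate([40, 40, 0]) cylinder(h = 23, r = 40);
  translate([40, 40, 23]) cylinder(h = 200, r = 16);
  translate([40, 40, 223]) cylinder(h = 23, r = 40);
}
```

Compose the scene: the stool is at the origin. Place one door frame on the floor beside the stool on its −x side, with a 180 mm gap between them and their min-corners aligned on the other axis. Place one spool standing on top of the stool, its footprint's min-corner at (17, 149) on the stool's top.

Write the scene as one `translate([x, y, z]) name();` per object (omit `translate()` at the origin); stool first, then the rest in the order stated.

stool();
translate([-1084, 0, 0]) door_frame();
translate([17, 149, 391]) spool();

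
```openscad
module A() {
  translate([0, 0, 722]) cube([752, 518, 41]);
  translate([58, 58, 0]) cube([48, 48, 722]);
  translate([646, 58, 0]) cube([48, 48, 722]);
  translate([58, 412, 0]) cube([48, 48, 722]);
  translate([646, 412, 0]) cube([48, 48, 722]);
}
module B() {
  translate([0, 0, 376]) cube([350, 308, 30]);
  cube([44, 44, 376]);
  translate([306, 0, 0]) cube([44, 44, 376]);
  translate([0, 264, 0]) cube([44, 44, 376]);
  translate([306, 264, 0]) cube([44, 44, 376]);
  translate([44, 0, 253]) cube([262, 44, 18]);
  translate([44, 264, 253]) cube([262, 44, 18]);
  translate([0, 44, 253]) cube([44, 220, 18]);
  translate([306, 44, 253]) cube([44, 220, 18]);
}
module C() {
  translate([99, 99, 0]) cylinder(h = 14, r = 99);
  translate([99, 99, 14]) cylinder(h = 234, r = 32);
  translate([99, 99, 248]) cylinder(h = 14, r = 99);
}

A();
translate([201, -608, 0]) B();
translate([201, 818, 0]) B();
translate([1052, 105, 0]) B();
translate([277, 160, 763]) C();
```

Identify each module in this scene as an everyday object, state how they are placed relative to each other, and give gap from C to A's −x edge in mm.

A is a table. B is a stool. C is a spool. Three stools sit around the table at the −y, +y, +x sides. The spool is on top of the table, centred. The gap from the spool to the table's −x edge is 277 mm.

The spool's min-x is at 277; the table's min-x is 0; gap = 277 mm.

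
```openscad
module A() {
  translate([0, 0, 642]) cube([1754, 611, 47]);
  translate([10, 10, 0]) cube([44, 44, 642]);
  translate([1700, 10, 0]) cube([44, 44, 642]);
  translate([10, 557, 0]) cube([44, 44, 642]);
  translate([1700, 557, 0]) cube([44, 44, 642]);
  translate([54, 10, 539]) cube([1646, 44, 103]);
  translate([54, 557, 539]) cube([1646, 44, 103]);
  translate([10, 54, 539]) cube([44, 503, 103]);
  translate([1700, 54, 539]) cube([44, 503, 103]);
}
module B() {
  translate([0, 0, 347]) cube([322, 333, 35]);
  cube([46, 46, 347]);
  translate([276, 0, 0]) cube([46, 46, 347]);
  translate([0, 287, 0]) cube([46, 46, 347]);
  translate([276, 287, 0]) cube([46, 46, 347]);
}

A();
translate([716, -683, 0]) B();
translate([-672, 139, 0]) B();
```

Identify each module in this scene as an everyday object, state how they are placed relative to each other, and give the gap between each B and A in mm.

Each stool's nearest face is 350 mm from the table's bounding box.

A is a table. B is a stool. Two stools sit around the table at the −y, −x sides. The gap between each stool and the table is 350 mm.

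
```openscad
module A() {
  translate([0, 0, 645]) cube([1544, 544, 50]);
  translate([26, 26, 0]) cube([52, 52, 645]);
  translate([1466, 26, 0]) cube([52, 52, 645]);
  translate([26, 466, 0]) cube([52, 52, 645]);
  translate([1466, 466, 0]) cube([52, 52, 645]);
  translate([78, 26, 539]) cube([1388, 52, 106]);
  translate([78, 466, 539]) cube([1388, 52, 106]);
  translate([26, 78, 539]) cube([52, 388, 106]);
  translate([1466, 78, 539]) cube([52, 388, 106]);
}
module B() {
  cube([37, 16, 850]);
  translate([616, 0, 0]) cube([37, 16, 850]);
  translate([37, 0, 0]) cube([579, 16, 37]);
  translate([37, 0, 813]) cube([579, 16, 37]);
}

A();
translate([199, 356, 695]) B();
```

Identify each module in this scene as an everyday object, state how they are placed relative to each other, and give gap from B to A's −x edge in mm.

The picture frame's min-x is at 199; the table's min-x is 0; gap = 199 mm.

A is a table. B is a picture frame. The picture frame is on top of the table. The gap from the picture frame to the table's −x edge is 199 mm.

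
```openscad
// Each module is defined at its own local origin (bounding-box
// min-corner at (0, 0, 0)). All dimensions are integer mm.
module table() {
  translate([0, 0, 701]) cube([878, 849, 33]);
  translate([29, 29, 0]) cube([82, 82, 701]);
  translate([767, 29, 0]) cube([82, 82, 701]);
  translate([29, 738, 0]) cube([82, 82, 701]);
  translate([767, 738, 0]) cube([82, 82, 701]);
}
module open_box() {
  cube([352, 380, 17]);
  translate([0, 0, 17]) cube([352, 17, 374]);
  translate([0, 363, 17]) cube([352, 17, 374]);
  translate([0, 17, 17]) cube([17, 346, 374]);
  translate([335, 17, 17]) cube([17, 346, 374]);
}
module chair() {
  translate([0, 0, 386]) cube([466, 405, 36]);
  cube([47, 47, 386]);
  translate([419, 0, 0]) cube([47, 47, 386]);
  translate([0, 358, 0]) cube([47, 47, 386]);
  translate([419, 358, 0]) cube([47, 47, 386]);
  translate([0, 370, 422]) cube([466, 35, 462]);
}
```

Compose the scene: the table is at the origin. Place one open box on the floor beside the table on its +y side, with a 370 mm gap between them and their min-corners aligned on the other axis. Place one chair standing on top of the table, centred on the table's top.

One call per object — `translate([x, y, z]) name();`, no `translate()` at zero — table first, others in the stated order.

table();
translate([0, 1219, 0]) open_box();
translate([206, 222, 734]) chair();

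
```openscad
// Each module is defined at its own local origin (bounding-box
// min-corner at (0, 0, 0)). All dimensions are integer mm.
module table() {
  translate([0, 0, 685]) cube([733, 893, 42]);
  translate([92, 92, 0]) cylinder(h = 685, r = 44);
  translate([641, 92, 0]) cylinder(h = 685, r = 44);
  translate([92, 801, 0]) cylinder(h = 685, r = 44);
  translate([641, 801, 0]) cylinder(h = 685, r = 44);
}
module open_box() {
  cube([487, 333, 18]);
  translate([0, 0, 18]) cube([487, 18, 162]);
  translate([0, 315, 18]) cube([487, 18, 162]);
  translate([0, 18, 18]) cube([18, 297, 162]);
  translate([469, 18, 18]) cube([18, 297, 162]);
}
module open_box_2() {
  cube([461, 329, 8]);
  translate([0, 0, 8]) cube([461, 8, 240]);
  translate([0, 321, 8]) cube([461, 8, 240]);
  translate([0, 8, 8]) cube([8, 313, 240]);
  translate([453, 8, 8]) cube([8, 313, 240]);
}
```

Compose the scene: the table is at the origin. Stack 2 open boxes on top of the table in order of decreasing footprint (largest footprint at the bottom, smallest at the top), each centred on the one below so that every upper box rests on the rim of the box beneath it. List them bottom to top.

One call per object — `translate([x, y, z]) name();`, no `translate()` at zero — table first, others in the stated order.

table();
translate([123, 280, 727]) open_box();
translate([136, 282, 907]) open_box_2();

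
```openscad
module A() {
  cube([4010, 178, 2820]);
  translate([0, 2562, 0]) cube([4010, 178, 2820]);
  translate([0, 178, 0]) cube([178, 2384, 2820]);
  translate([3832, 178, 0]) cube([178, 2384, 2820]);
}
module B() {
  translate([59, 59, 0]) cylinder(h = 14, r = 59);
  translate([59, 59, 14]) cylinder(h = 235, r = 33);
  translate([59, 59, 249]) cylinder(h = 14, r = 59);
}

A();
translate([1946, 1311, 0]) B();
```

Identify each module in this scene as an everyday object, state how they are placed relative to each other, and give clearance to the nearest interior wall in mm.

A is a house frame. B is a spool. The spool sits inside the house frame, centred. The clearance to the nearest interior wall is 1133 mm.

Clearances: x = 1768, y = 1133; minimum 1133 mm.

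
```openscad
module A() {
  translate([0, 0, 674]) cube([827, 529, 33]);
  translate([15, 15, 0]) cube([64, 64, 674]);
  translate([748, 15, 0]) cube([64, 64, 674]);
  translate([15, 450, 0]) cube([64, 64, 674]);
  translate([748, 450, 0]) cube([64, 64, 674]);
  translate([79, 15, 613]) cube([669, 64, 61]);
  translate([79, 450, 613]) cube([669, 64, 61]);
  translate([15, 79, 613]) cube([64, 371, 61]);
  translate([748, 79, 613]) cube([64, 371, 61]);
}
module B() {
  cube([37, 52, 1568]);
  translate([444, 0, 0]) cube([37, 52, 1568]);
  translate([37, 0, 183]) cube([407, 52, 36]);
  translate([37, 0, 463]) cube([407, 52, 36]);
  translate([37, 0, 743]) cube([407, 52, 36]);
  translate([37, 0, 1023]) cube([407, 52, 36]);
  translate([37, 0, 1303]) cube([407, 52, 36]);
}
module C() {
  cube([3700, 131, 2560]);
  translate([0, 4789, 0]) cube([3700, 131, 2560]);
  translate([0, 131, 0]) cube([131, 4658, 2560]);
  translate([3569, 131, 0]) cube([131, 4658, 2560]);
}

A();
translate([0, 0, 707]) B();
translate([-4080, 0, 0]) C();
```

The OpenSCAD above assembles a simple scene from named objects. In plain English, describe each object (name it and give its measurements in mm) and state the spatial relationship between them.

A is a rectangular dining table. The top is 827×529×33 mm with its upper surface at z = 707 mm. It stands on four 64×64 mm square legs, each inset 15 mm from the nearest pair of top edges, running from the floor to the underside of the top. Four apron rails, 64 mm thick and 61 mm tall, run between adjacent legs with their top edges flush with the underside of the top and their outer faces flush with the legs' outer faces.

B is a straight ladder. Two 37×52 mm vertical rails, 1568 mm tall, stand 481 mm apart (outside-to-outside) with their front faces coplanar on the −y side. 5 rungs, each 52 mm deep and 36 mm tall, span between the inner faces of the rails, front faces flush with the rails. The lowest rung's underside is at z = 183 mm and rungs are spaced 280 mm apart (underside to underside).

C is a box-shaped house frame (walls only): outside footprint 3700×4920 mm, wall height 2560 mm, wall thickness 131 mm. The two y-facing walls run the full x-width; the two x-facing walls fit between the inner faces of the y-facing walls.

The ladder is on top of the table. The house frame is on the floor beside the table on its −x side.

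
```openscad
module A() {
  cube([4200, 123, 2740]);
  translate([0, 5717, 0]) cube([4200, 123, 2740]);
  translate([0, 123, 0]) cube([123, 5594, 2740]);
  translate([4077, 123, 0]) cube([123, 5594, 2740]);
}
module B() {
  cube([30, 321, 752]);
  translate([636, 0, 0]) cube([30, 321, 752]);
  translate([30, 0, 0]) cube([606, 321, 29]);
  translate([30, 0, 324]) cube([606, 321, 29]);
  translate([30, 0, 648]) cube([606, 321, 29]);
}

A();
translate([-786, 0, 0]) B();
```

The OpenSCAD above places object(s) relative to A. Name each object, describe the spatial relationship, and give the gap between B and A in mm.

A is a house frame. B is a bookshelf. The bookshelf is on the floor beside the house frame on its −x side. The gap between the bookshelf and the house frame is 120 mm.

The bookshelf's nearest face is 120 mm from the house frame's −x face.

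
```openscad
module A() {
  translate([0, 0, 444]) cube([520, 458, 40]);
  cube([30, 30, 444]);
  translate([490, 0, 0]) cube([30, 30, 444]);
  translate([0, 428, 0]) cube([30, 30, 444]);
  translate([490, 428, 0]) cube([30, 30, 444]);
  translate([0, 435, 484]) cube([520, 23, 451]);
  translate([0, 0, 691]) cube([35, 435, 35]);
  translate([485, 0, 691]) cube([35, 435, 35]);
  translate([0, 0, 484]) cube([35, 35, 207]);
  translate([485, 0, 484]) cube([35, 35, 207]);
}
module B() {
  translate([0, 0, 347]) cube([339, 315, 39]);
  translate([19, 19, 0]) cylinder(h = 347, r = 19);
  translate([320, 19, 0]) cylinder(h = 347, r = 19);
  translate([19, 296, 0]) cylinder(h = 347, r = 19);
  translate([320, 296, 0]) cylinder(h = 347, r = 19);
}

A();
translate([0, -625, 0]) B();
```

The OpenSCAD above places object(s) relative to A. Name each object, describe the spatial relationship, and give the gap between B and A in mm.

The stool's nearest face is 310 mm from the chair's −y face.

A is a chair. B is a stool. The stool is on the floor beside the chair on its −y side. The gap between the stool and the chair is 310 mm.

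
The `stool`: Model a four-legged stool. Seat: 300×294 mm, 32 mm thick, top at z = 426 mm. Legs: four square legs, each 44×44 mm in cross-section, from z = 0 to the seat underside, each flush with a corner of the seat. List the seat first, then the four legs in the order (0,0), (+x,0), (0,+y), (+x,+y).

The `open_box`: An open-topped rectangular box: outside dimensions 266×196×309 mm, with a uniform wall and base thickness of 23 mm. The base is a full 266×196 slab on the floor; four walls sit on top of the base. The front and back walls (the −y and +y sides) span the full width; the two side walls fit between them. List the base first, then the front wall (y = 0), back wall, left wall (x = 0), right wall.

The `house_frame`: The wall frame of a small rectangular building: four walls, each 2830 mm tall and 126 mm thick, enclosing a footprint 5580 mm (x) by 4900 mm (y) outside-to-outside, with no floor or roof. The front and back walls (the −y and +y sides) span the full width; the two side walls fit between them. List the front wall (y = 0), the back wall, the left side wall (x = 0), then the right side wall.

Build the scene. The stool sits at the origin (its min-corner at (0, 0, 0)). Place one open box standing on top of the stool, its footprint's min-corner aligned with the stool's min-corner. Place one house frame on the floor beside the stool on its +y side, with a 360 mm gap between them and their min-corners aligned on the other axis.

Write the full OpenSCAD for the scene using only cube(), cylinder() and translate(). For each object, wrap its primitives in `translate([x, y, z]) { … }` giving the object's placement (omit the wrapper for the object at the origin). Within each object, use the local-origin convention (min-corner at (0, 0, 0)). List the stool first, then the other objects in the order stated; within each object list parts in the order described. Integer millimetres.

translate([0, 0, 394]) cube([300, 294, 32]);
cube([44, 44, 394]);
translate([256, 0, 0]) cube([44, 44, 394]);
translate([0, 250, 0]) cube([44, 44, 394]);
translate([256, 250, 0]) cube([44, 44, 394]);
translate([0, 0, 426]) {
  cube([266, 196, 23]);
  translate([0, 0, 23]) cube([266, 23, 286]);
  translate([0, 173, 23]) cube([266, 23, 286]);
  translate([0, 23, 23]) cube([23, 150, 286]);
  translate([243, 23, 23]) cube([23, 150, 286]);
}
translate([0, 654, 0]) {
  cube([5580, 126, 2830]);
  translate([0, 4774, 0]) cube([5580, 126, 2830]);
  translate([0, 126, 0]) cube([126, 4648, 2830]);
  translate([5454, 126, 0]) cube([126, 4648, 2830]);
}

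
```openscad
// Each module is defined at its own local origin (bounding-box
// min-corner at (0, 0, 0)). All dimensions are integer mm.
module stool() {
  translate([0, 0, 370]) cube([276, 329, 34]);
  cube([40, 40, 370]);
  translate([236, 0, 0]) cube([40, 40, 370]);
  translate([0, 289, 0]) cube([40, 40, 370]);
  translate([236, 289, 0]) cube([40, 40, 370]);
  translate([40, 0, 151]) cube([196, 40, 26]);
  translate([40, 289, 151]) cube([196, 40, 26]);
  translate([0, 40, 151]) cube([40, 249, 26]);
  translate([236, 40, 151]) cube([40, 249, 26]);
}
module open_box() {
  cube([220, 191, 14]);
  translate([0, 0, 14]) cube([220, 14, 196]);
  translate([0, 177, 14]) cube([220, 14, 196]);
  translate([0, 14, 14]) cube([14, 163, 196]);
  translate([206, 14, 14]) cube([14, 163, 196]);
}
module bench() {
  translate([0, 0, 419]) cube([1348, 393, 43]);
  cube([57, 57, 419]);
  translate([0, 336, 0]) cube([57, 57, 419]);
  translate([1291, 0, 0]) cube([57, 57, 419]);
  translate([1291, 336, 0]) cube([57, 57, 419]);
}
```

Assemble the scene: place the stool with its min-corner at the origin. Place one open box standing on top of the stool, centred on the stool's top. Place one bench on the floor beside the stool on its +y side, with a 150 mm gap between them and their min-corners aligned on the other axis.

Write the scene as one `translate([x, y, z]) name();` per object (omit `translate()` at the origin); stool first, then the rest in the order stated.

stool();
translate([28, 69, 404]) open_box();
translate([0, 479, 0]) bench();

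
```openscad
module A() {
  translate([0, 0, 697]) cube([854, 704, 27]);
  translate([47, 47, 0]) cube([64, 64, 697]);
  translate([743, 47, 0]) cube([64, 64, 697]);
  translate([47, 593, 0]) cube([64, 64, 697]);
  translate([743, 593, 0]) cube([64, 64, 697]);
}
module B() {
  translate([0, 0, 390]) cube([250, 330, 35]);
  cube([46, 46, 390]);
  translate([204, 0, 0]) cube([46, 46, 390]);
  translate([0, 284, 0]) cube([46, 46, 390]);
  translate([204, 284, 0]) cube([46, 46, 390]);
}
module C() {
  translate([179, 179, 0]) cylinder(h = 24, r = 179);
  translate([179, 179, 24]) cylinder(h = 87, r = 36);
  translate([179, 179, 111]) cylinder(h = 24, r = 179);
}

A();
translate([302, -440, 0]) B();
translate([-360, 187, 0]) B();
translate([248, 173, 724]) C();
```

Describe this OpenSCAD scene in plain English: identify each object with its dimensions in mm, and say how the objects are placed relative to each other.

A is a rectangular dining table. The top is 854×704×27 mm with its upper surface at z = 724 mm. It stands on four 64×64 mm square legs, each inset 47 mm from the nearest pair of top edges, running from the floor to the underside of the top.

B is a simple wooden stool: a rectangular seat 250 mm (x) by 330 mm (y), 35 mm thick, top face at z = 425 mm, on four square legs, each 46×46 mm in cross-section. The legs rest on z = 0, each flush with a corner of the seat.

C is a spool: two coaxial disc flanges of radius 179 mm and thickness 24 mm, joined by a core cylinder of radius 36 mm and height 87 mm. The lower flange rests on z = 0 and the three cylinders share a vertical axis.

Two stools sit around the table at the −y, −x sides. The spool is on top of the table, centred.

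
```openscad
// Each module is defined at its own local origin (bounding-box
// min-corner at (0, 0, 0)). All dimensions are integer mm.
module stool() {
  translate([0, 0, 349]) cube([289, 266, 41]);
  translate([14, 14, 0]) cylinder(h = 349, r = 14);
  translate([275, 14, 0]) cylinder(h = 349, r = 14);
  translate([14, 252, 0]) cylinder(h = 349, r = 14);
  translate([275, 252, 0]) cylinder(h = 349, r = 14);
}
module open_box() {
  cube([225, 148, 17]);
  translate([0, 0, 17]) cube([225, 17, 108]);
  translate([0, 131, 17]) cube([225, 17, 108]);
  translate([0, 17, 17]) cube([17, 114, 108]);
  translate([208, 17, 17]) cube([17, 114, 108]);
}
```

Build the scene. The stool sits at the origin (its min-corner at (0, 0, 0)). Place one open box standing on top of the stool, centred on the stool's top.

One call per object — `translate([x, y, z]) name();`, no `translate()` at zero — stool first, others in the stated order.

stool();
translate([32, 59, 390]) open_box();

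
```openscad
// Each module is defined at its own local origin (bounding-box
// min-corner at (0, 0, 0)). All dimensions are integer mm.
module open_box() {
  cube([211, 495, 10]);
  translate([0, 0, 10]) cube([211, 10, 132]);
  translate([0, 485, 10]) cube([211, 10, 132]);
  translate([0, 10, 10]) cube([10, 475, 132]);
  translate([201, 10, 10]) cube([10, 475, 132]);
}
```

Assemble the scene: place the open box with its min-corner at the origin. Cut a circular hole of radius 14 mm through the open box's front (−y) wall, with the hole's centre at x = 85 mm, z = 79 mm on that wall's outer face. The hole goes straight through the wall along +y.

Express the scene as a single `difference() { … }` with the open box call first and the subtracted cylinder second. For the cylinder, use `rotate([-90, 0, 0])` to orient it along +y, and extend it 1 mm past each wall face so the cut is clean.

difference() {
  open_box();
  translate([85, -1, 79]) rotate([-90, 0, 0]) cylinder(h = 12, r = 14);
}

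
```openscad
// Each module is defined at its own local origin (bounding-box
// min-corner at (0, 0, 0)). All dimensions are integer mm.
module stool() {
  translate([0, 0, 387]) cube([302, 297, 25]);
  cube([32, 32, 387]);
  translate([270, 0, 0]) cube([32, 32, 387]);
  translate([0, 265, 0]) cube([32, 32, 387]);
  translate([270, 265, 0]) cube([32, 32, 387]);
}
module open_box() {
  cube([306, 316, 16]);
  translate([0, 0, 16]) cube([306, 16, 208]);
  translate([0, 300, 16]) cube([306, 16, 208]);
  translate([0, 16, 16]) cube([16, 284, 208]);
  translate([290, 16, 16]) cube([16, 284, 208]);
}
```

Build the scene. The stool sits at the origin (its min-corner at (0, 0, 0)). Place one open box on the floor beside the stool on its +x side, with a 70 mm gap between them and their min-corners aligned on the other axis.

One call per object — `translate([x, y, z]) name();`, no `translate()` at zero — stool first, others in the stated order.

stool();
translate([372, 0, 0]) open_box();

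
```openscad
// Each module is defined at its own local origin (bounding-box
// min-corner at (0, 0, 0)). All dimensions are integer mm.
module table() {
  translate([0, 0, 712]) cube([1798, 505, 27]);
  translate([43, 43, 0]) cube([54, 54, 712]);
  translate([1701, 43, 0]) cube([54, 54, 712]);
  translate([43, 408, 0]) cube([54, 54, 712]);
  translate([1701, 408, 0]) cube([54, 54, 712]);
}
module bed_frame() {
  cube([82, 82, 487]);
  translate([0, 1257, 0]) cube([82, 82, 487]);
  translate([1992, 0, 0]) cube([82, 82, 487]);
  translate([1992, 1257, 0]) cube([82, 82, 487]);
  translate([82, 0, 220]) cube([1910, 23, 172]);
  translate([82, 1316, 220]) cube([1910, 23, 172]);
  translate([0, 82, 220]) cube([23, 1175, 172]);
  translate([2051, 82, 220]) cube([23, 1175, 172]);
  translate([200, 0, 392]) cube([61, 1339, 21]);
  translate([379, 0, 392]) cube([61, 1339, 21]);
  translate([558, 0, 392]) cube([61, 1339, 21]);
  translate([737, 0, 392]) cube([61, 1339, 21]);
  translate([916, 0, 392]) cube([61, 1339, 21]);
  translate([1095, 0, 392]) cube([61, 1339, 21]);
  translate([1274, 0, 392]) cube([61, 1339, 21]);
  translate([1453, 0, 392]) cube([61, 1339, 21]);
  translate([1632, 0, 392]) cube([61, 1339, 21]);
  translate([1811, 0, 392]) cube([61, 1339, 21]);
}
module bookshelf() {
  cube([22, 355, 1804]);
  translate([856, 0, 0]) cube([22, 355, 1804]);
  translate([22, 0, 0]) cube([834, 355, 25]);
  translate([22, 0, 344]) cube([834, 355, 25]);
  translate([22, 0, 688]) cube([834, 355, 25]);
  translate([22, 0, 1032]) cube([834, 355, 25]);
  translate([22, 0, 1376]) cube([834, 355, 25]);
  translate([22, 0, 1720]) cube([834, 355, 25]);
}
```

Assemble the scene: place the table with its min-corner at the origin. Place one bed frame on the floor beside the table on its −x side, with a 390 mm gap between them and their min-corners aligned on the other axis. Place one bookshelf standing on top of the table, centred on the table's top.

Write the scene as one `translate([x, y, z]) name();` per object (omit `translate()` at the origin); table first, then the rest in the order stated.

table();
translate([-2464, 0, 0]) bed_frame();
translate([460, 75, 739]) bookshelf();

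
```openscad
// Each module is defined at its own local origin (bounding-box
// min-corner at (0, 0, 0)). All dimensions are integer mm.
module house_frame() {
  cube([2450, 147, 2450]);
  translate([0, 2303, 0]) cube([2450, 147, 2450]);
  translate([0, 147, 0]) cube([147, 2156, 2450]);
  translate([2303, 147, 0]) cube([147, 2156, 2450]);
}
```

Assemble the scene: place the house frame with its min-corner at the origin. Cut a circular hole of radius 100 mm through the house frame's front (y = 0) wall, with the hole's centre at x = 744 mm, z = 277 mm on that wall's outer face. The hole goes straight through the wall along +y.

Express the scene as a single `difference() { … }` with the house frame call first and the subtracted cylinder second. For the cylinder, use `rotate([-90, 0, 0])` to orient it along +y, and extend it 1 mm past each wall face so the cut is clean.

difference() {
  house_frame();
  translate([744, -1, 277]) rotate([-90, 0, 0]) cylinder(h = 149, r = 100);
}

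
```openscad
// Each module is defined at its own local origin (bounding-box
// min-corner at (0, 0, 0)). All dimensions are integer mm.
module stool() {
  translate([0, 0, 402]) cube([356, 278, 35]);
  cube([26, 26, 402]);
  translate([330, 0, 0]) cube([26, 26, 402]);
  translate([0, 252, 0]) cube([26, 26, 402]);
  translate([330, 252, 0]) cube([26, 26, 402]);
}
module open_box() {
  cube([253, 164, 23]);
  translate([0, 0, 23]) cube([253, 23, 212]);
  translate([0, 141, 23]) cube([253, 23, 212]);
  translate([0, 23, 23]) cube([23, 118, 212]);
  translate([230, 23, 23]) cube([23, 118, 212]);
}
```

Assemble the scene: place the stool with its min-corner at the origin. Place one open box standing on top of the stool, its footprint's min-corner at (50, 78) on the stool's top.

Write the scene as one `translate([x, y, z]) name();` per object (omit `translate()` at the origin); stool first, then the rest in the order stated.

stool();
translate([50, 78, 437]) open_box();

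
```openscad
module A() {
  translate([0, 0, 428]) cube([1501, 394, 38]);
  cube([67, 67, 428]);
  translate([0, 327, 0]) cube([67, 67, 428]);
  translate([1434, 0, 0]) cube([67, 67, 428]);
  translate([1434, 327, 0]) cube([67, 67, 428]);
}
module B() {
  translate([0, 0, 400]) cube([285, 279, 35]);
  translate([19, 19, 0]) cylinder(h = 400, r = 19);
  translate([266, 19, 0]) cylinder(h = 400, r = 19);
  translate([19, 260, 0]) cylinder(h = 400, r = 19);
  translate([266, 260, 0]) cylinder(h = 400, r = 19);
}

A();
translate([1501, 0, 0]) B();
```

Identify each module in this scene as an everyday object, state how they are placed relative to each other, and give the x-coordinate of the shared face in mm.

The bench's +x face and the stool's −x face are both at x = 1501 mm.

A is a bench. B is a stool. The stool is against the bench's +x side, with their −y faces flush. The x-coordinate of the shared face is 1501 mm.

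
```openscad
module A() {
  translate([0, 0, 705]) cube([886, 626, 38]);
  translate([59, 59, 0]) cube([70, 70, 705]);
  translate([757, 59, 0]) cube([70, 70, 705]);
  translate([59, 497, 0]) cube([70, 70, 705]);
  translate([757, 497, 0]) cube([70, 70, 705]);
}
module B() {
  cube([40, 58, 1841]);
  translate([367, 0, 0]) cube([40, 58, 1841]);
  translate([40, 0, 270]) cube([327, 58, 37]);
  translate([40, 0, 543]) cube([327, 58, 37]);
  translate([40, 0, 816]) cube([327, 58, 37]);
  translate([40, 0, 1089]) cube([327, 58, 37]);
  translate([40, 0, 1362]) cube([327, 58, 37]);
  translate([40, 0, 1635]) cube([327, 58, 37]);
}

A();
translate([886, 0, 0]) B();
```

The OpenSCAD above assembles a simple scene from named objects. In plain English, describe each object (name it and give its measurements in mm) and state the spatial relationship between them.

A is a table with a 886×626 mm rectangular top, 38 mm thick, top surface at z = 743 mm, supported by four 70×70 mm square legs, each inset 59 mm from the nearest pair of top edges, running from the floor.

B is a wooden ladder with two side rails of 40×58 mm section and 1841 mm height, set 407 mm apart overall. Between them run 6 rectangular rungs (58 mm deep, 37 mm thick), front faces flush with the rails' −y face. The bottom of the first rung is 270 mm above the floor and each subsequent rung is 273 mm higher than the one below.

The ladder is against the table's +x side, with their −y faces flush.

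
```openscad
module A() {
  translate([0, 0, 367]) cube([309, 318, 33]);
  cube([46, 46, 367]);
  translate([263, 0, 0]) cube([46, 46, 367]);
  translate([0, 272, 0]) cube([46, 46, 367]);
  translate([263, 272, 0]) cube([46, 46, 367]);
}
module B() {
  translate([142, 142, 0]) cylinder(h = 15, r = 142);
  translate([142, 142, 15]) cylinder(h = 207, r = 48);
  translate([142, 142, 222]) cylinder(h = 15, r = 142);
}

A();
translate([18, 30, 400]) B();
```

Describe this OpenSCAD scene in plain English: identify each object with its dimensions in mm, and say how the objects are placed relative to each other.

A is a four-legged stool. The seat is 309×318 mm, 33 mm thick, top at z = 400 mm. It stands on four square legs, each 46×46 mm in cross-section, from z = 0 to the seat underside, each flush with a corner of the seat.

B is a spool: two coaxial disc flanges of radius 142 mm and thickness 15 mm, joined by a core cylinder of radius 48 mm and height 207 mm. The lower flange rests on z = 0 and the three cylinders share a vertical axis.

The spool is on top of the stool.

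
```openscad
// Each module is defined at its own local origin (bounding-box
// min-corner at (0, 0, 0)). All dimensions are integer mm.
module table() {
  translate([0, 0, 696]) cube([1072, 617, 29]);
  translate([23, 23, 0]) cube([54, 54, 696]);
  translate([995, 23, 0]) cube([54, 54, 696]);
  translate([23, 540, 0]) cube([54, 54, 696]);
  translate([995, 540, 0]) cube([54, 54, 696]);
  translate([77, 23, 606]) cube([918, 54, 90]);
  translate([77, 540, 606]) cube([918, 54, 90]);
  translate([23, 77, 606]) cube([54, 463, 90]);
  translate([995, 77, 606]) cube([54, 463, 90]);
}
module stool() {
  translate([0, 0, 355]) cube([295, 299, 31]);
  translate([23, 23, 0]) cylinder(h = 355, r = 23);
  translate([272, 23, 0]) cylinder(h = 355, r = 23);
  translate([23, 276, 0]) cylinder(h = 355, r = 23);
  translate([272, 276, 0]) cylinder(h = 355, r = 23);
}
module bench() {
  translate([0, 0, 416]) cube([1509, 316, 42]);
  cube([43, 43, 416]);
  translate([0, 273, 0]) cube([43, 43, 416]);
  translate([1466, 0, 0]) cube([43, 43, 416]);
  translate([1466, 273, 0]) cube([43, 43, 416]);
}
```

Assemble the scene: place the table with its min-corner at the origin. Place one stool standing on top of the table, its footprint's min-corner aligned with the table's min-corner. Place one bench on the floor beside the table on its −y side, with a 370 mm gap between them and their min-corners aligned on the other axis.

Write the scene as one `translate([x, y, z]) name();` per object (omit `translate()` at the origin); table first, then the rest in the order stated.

table();
translate([0, 0, 725]) stool();
translate([0, -686, 0]) bench();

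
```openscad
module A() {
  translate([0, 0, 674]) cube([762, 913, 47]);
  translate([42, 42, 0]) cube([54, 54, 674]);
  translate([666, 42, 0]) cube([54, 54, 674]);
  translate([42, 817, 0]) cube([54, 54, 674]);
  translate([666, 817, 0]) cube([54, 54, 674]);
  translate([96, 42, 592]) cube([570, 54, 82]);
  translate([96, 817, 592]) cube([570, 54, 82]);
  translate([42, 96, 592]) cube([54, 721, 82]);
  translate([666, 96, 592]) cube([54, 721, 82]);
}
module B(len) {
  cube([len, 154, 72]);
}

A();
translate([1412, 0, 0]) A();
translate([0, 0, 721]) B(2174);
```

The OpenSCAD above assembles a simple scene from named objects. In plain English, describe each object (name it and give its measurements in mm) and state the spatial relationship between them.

A is a table with a 762×913 mm rectangular top, 47 mm thick, top surface at z = 721 mm, supported by four 54×54 mm square legs, each inset 42 mm from the nearest pair of top edges, running from the floor. Four apron rails, 54 mm thick and 82 mm tall, run between adjacent legs with their top edges flush with the underside of the top and their outer faces flush with the legs' outer faces.

B is a rectangular beam 2174 mm long (x), 154 mm deep (y), 72 mm thick (z).

The beam spans the tops of two tables placed 650 mm apart, resting at z = 721 mm.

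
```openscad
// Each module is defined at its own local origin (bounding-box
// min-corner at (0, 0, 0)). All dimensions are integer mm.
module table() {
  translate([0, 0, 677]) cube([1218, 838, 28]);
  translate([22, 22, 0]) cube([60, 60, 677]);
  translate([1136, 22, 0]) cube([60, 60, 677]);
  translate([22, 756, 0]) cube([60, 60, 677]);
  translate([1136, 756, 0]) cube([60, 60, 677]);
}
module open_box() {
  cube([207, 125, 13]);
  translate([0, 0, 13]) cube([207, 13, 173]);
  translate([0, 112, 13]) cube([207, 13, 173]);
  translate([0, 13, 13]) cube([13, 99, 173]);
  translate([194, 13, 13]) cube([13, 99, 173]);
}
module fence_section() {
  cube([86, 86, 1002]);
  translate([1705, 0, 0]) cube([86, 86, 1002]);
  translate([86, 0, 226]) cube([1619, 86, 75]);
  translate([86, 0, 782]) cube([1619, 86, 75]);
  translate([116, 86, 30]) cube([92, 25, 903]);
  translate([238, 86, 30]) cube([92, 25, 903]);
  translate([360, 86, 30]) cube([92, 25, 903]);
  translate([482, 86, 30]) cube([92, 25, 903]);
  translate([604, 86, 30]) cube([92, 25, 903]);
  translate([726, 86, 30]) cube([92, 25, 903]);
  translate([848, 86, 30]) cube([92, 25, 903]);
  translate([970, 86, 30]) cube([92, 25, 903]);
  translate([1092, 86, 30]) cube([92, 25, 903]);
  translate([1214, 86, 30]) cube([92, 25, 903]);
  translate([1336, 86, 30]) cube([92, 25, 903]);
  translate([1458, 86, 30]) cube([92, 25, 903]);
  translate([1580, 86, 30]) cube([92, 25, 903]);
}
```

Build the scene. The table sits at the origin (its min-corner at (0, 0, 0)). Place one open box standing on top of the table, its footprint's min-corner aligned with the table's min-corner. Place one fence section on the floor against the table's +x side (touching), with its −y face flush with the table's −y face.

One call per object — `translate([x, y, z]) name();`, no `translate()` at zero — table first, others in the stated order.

table();
translate([0, 0, 705]) open_box();
translate([1218, 0, 0]) fence_section();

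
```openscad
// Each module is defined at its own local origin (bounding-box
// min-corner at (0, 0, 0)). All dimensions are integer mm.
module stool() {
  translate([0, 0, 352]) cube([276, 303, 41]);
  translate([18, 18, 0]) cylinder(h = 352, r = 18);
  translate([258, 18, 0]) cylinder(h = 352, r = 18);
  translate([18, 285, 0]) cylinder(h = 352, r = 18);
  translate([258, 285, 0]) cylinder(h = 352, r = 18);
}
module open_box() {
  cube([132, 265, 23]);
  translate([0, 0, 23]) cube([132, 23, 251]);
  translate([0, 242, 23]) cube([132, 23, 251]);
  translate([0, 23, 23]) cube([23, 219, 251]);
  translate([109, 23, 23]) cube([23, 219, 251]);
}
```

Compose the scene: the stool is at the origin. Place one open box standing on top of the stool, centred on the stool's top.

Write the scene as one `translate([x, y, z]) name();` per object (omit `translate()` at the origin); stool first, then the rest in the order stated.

stool();
translate([72, 19, 393]) open_box();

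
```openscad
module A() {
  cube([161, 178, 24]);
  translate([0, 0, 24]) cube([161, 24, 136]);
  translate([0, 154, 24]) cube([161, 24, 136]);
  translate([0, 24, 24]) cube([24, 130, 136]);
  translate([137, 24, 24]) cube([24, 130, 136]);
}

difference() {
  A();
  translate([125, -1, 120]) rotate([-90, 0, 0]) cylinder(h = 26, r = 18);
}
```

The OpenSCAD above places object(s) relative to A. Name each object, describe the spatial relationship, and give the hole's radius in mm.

A is an open box. The open box has a circular hole through its front wall. The hole's radius is 18 mm.

The subtracted cylinder has r = 18 mm.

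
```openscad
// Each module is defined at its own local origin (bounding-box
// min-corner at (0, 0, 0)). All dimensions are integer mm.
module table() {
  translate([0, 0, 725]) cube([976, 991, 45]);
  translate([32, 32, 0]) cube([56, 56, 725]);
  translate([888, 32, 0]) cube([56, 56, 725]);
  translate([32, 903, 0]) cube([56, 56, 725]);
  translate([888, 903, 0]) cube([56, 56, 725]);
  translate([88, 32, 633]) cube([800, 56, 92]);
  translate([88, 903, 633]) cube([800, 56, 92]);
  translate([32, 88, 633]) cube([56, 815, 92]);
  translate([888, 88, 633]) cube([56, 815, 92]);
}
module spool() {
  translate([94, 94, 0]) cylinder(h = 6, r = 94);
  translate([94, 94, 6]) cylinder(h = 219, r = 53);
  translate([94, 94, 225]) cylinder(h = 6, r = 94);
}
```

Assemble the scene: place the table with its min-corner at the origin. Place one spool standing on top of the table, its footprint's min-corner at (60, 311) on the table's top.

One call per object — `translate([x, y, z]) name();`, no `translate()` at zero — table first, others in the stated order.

table();
translate([60, 311, 770]) spool();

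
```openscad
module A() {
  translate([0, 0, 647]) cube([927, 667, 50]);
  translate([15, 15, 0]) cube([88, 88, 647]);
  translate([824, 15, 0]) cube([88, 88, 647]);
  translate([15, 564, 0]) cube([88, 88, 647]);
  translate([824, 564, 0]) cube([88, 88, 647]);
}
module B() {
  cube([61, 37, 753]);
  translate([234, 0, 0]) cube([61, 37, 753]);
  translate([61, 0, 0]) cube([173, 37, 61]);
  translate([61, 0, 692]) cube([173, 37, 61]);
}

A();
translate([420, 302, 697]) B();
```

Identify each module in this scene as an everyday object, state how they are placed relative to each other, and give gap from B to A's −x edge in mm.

A is a table. B is a picture frame. The picture frame is on top of the table. The gap from the picture frame to the table's −x edge is 420 mm.

The picture frame's min-x is at 420; the table's min-x is 0; gap = 420 mm.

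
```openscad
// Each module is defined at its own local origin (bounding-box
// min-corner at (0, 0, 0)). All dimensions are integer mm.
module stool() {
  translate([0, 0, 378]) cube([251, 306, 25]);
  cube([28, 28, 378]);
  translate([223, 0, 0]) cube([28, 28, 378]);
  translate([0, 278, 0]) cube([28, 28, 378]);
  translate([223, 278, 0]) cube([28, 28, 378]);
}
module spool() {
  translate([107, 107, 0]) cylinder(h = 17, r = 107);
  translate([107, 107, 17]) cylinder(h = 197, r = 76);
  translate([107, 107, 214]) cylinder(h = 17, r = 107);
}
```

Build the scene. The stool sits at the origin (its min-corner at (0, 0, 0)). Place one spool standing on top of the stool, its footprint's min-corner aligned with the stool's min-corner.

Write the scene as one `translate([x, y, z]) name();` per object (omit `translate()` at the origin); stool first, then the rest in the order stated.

stool();
translate([0, 0, 403]) spool();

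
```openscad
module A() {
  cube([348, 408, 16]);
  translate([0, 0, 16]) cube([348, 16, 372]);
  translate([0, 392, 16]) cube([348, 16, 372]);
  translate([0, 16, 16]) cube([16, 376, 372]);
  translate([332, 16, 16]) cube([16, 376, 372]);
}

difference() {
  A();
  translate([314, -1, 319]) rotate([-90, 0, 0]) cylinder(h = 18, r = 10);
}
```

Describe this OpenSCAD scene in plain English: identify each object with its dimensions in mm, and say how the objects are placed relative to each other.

A is an open storage box with external size 348×408×388 mm and wall thickness 16 mm (the base is also 16 mm thick). The base covers the whole footprint; the four walls stand on the base, with the y-facing walls full-width and the x-facing walls fitting between their inner faces.

The open box has a circular hole of radius 10 mm through its front wall, centred at (x = 314, z = 319).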